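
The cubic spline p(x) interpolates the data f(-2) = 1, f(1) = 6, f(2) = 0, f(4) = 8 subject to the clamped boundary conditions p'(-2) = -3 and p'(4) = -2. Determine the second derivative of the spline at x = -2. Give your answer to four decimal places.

10.6667

Let M_i = p''(x_i). Step sizes h_i = 3, 1, 2; slopes of the chords Δ_i = (y_(i+1) - y_i)/h_i = 5/3, -6, 4.
  3·M_0 + 8·M_1 + 1·M_2 = 6(Δ_1 - Δ_0) = -46
  1·M_1 + 6·M_2 + 2·M_3 = 6(Δ_2 - Δ_1) = 60
Clamped end conditions give two more equations: 2h_0·M_0 + h_0·M_1 = 6(Δ_0 - p'(-2)) = 28 and h_2·M_2 + 2h_2·M_3 = 6(p'(4) - Δ_2) = -36.
Hence M_0 = 32/3, M_1 = -12, M_2 = 18, M_3 = -18.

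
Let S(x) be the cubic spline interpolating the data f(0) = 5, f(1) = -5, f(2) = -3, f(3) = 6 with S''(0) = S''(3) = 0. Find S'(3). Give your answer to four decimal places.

With σ_i denoting the second derivative at x_i, h_i = 1, 1, 1, and Δ_i = (y_(i+1) − y_i)/h_i = -10, 2, 9:
  1·σ_0 + 4·σ_1 + 1·σ_2 = 6(Δ_1 - Δ_0) = 72
  1·σ_1 + 4·σ_2 + 1·σ_3 = 6(Δ_2 - Δ_1) = 42
Natural end conditions: σ_0 = σ_3 = 0.
Solving the tridiagonal system: σ_0 = 0, σ_1 = 82/5, σ_2 = 32/5, σ_3 = 0.
On [2, 3], S'(x) = b_2 + 2c_2·(x - 2) + 3d_2·(x - 2)² with b_2 = Δ_2 - h_2(2σ_2 + σ_3)/6 = 103/15, c_2 = σ_2/2 = 16/5, d_2 = (σ_3 - σ_2)/(6h_2) = -16/15. So S'(3) = 151/15.

10.0667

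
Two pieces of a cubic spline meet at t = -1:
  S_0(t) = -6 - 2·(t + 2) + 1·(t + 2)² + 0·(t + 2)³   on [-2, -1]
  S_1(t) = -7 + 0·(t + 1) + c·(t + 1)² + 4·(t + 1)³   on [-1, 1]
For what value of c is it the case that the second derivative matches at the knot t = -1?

S_0''(t) = 2 + 0·(t + 2), so S_0''(-1) = 2. On the right, S_1''(-1) = 2c, so c = 1.

1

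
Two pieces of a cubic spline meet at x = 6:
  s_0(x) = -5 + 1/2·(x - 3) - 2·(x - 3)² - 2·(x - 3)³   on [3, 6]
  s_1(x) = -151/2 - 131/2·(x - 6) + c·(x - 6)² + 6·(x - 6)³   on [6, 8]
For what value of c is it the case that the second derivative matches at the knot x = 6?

-20

s_0''(x) = -4 - 12·(x - 3), so s_0''(6) = -40. On the right, s_1''(6) = 2c, so c = -20.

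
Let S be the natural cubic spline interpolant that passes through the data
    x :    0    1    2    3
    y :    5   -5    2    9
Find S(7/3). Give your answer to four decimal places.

4.7531

Write m_i for S''(x_i). With h_i = 1, 1, 1 and divided differences Δ_i = -10, 7, 7, the continuity of S' gives the tridiagonal system
  1·m_0 + 4·m_1 + 1·m_2 = 6(Δ_1 - Δ_0) = 102
  1·m_1 + 4·m_2 + 1·m_3 = 6(Δ_2 - Δ_1) = 0
Natural end conditions: m_0 = m_3 = 0.
Forward elimination and back-substitution give m_0 = 0, m_1 = 136/5, m_2 = -34/5, m_3 = 0.
On [2, 3], S(x) = 2 + 139/15·(x - 2) - 17/5·(x - 2)² + 17/15·(x - 2)³.
With (x - 2) = 1/3: S(7/3) = 385/81.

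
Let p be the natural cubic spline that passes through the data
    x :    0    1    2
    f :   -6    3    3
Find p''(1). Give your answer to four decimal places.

With m_i denoting the second derivative at x_i, h_i = 1, 1, and Δ_i = (y_(i+1) − y_i)/h_i = 9, 0:
  1·m_0 + 4·m_1 + 1·m_2 = 6(Δ_1 - Δ_0) = -54
Natural end conditions: m_0 = m_2 = 0.
Forward elimination and back-substitution give m_0 = 0, m_1 = -27/2, m_2 = 0.

-13.5000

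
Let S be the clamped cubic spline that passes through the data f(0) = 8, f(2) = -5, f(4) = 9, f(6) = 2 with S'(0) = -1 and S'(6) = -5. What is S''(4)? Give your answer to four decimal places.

With M_i denoting the second derivative at x_i, h_i = 2, 2, 2, and Δ_i = (y_(i+1) − y_i)/h_i = -13/2, 7, -7/2:
  2·M_0 + 8·M_1 + 2·M_2 = 6(Δ_1 - Δ_0) = 81
  2·M_1 + 8·M_2 + 2·M_3 = 6(Δ_2 - Δ_1) = -63
Clamped end conditions give two more equations: 2h_0·M_0 + h_0·M_1 = 6(Δ_0 - S'(0)) = -33 and h_2·M_2 + 2h_2·M_3 = 6(S'(6) - Δ_2) = -9.
Hence M_0 = -257/15, M_1 = 533/30, M_2 = -403/30, M_3 = 67/15.

-13.4333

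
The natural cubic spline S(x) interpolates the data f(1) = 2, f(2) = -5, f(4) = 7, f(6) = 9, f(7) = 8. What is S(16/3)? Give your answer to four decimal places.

Put m_i = S'' at the i-th knot. Here h = (1, 2, 2, 1) and Δ = (-7, 6, 1, -1), so the interior equations h_(i-1)·m_(i-1) + 2(h_(i-1)+h_i)·m_i + h_i·m_(i+1) = 6(Δ_i − Δ_(i-1)) read
  1·m_0 + 6·m_1 + 2·m_2 = 6(Δ_1 - Δ_0) = 78
  2·m_1 + 8·m_2 + 2·m_3 = 6(Δ_2 - Δ_1) = -30
  2·m_2 + 6·m_3 + 1·m_4 = 6(Δ_3 - Δ_2) = -12
Natural end conditions: m_0 = m_4 = 0.
Forward elimination and back-substitution give m_0 = 0, m_1 = 78/5, m_2 = -39/5, m_3 = 3/5, m_4 = 0.
On [4, 6], S(x) = 7 + 6·(x - 4) - 39/10·(x - 4)² + 7/10·(x - 4)³.
With (x - 4) = 4/3: S(16/3) = 1313/135.

9.7259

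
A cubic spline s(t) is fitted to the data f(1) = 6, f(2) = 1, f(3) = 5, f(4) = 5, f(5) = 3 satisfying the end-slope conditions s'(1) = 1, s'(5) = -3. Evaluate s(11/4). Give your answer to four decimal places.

With M_i denoting the second derivative at x_i, h_i = 1, 1, 1, 1, and Δ_i = (y_(i+1) − y_i)/h_i = -5, 4, 0, -2:
  1·M_0 + 4·M_1 + 1·M_2 = 6(Δ_1 - Δ_0) = 54
  1·M_1 + 4·M_2 + 1·M_3 = 6(Δ_2 - Δ_1) = -24
  1·M_2 + 4·M_3 + 1·M_4 = 6(Δ_3 - Δ_2) = -12
Clamped end conditions give two more equations: 2h_0·M_0 + h_0·M_1 = 6(Δ_0 - s'(1)) = -36 and h_3·M_3 + 2h_3·M_4 = 6(s'(5) - Δ_3) = -6.
Hence M_0 = -841/28, M_1 = 337/14, M_2 = -49/4, M_3 = 13/14, M_4 = -97/28.
On [2, 3], s(t) = 1 - 111/56·(t - 2) + 337/28·(t - 2)² - 339/56·(t - 2)³.
With (t - 2) = 3/4: s(11/4) = 13367/3584.

3.7296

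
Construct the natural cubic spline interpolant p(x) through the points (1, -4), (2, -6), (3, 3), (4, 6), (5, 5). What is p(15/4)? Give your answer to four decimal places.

Put M_i = p'' at the i-th knot. Here h = (1, 1, 1, 1) and Δ = (-2, 9, 3, -1), so the interior equations h_(i-1)·M_(i-1) + 2(h_(i-1)+h_i)·M_i + h_i·M_(i+1) = 6(Δ_i − Δ_(i-1)) read
  1·M_0 + 4·M_1 + 1·M_2 = 6(Δ_1 - Δ_0) = 66
  1·M_1 + 4·M_2 + 1·M_3 = 6(Δ_2 - Δ_1) = -36
  1·M_2 + 4·M_3 + 1·M_4 = 6(Δ_3 - Δ_2) = -24
Natural end conditions: M_0 = M_4 = 0.
Hence M_0 = 0, M_1 = 555/28, M_2 = -93/7, M_3 = -75/28, M_4 = 0.
On [3, 4], p(x) = 3 + 63/8·(x - 3) - 93/14·(x - 3)² + 99/56·(x - 3)³.
With (x - 3) = 3/4: p(15/4) = 21201/3584.

5.9155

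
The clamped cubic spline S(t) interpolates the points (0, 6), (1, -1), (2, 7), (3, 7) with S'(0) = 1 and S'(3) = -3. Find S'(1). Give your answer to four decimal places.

With M_i denoting the second derivative at x_i, h_i = 1, 1, 1, and Δ_i = (y_(i+1) − y_i)/h_i = -7, 8, 0:
  1·M_0 + 4·M_1 + 1·M_2 = 6(Δ_1 - Δ_0) = 90
  1·M_1 + 4·M_2 + 1·M_3 = 6(Δ_2 - Δ_1) = -48
Clamped end conditions give two more equations: 2h_0·M_0 + h_0·M_1 = 6(Δ_0 - S'(0)) = -48 and h_2·M_2 + 2h_2·M_3 = 6(S'(3) - Δ_2) = -18.
Forward elimination and back-substitution give M_0 = -652/15, M_1 = 584/15, M_2 = -334/15, M_3 = 32/15.
On [1, 2], S'(t) = b_1 + 2c_1·(t - 1) + 3d_1·(t - 1)² with b_1 = Δ_1 - h_1(2M_1 + M_2)/6 = -19/15, c_1 = M_1/2 = 292/15, d_1 = (M_2 - M_1)/(6h_1) = -51/5. So S'(1) = -19/15.

-1.2667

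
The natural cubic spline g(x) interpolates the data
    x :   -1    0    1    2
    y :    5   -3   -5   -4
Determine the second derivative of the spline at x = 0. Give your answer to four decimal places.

8.4000

Write M_i for g''(x_i). With h_i = 1, 1, 1 and divided differences Δ_i = -8, -2, 1, the continuity of g' gives the tridiagonal system
  1·M_0 + 4·M_1 + 1·M_2 = 6(Δ_1 - Δ_0) = 36
  1·M_1 + 4·M_2 + 1·M_3 = 6(Δ_2 - Δ_1) = 18
Natural end conditions: M_0 = M_3 = 0.
Hence M_0 = 0, M_1 = 42/5, M_2 = 12/5, M_3 = 0.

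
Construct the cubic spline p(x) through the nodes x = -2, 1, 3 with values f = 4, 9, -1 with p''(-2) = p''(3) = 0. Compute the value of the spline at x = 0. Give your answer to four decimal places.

Write M_i for p''(x_i). With h_i = 3, 2 and divided differences Δ_i = 5/3, -5, the continuity of p' gives the tridiagonal system
  3·M_0 + 10·M_1 + 2·M_2 = 6(Δ_1 - Δ_0) = -40
Natural end conditions: M_0 = M_2 = 0.
Hence M_0 = 0, M_1 = -4, M_2 = 0.
On [-2, 1], p(x) = 4 + 11/3·(x + 2) + 0·(x + 2)² - 2/9·(x + 2)³.
With (x + 2) = 2: p(0) = 86/9.

9.5556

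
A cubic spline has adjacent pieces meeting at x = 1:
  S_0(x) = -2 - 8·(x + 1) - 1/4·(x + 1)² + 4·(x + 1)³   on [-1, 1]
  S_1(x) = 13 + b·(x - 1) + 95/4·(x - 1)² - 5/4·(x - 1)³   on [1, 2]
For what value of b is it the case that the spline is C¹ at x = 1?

39

S_0'(x) = -8 - 1/2·(x + 1) + 12·(x + 1)², so S_0'(1) = 39. On the right, S_1'(1) = b, so b = 39.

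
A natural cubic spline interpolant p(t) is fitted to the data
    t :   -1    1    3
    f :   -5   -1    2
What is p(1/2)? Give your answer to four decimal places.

With m_i denoting the second derivative at x_i, h_i = 2, 2, and Δ_i = (y_(i+1) − y_i)/h_i = 2, 3/2:
  2·m_0 + 8·m_1 + 2·m_2 = 6(Δ_1 - Δ_0) = -3
Natural end conditions: m_0 = m_2 = 0.
Forward elimination and back-substitution give m_0 = 0, m_1 = -3/8, m_2 = 0.
On [-1, 1], p(t) = -5 + 17/8·(t + 1) + 0·(t + 1)² - 1/32·(t + 1)³.
With (t + 1) = 3/2: p(1/2) = -491/256.

-1.9180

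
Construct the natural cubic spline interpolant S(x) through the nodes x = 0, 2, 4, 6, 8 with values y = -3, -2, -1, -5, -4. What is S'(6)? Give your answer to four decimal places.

Let M_i = S''(x_i). Step sizes h_i = 2, 2, 2, 2; slopes of the chords Δ_i = (y_(i+1) - y_i)/h_i = 1/2, 1/2, -2, 1/2.
  2·M_0 + 8·M_1 + 2·M_2 = 6(Δ_1 - Δ_0) = 0
  2·M_1 + 8·M_2 + 2·M_3 = 6(Δ_2 - Δ_1) = -15
  2·M_2 + 8·M_3 + 2·M_4 = 6(Δ_3 - Δ_2) = 15
Natural end conditions: M_0 = M_4 = 0.
Solving: M_0 = 0, M_1 = 75/112, M_2 = -75/28, M_3 = 285/112, M_4 = 0.
On [6, 8], S'(x) = b_3 + 2c_3·(x - 6) + 3d_3·(x - 6)² with b_3 = Δ_3 - h_3(2M_3 + M_4)/6 = -67/56, c_3 = M_3/2 = 285/224, d_3 = (M_4 - M_3)/(6h_3) = -95/448. So S'(6) = -67/56.

-1.1964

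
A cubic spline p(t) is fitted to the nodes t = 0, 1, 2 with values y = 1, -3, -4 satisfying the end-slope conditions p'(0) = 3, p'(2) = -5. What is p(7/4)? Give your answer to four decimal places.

-3.2930

Put σ_i = p'' at the i-th knot. Here h = (1, 1) and Δ = (-4, -1), so the interior equations h_(i-1)·σ_(i-1) + 2(h_(i-1)+h_i)·σ_i + h_i·σ_(i+1) = 6(Δ_i − Δ_(i-1)) read
  1·σ_0 + 4·σ_1 + 1·σ_2 = 6(Δ_1 - Δ_0) = 18
Clamped end conditions give two more equations: 2h_0·σ_0 + h_0·σ_1 = 6(Δ_0 - p'(0)) = -42 and h_1·σ_1 + 2h_1·σ_2 = 6(p'(2) - Δ_1) = -24.
Forward elimination and back-substitution give σ_0 = -59/2, σ_1 = 17, σ_2 = -41/2.
On [1, 2], p(t) = -3 - 13/4·(t - 1) + 17/2·(t - 1)² - 25/4·(t - 1)³.
With (t - 1) = 3/4: p(7/4) = -843/256.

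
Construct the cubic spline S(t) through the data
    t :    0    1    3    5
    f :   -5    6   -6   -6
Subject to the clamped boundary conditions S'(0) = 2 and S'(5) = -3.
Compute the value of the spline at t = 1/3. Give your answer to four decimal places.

Put m_i = S'' at the i-th knot. Here h = (1, 2, 2) and Δ = (11, -6, 0), so the interior equations h_(i-1)·m_(i-1) + 2(h_(i-1)+h_i)·m_i + h_i·m_(i+1) = 6(Δ_i − Δ_(i-1)) read
  1·m_0 + 6·m_1 + 2·m_2 = 6(Δ_1 - Δ_0) = -102
  2·m_1 + 8·m_2 + 2·m_3 = 6(Δ_2 - Δ_1) = 36
Clamped end conditions give two more equations: 2h_0·m_0 + h_0·m_1 = 6(Δ_0 - S'(0)) = 54 and h_2·m_2 + 2h_2·m_3 = 6(S'(5) - Δ_2) = -18.
Solving: m_0 = 952/23, m_1 = -662/23, m_2 = 337/23, m_3 = -272/23.
On [0, 1], S(t) = -5 + 2·t + 476/23·t² - 269/23·t³.
With t = 1/3: S(1/3) = -1532/621.

-2.4670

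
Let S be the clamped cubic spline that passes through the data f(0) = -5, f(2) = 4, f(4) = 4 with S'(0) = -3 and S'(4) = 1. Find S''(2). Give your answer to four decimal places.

-8.7500

Let m_i = S''(x_i). Step sizes h_i = 2, 2; slopes of the chords Δ_i = (y_(i+1) - y_i)/h_i = 9/2, 0.
  2·m_0 + 8·m_1 + 2·m_2 = 6(Δ_1 - Δ_0) = -27
Clamped end conditions give two more equations: 2h_0·m_0 + h_0·m_1 = 6(Δ_0 - S'(0)) = 45 and h_1·m_1 + 2h_1·m_2 = 6(S'(4) - Δ_1) = 6.
Forward elimination and back-substitution give m_0 = 125/8, m_1 = -35/4, m_2 = 47/8.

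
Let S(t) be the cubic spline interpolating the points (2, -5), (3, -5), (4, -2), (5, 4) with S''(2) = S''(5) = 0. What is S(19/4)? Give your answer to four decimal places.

2.3594

With M_i denoting the second derivative at x_i, h_i = 1, 1, 1, and Δ_i = (y_(i+1) − y_i)/h_i = 0, 3, 6:
  1·M_0 + 4·M_1 + 1·M_2 = 6(Δ_1 - Δ_0) = 18
  1·M_1 + 4·M_2 + 1·M_3 = 6(Δ_2 - Δ_1) = 18
Natural end conditions: M_0 = M_3 = 0.
Solving: M_0 = 0, M_1 = 18/5, M_2 = 18/5, M_3 = 0.
On [4, 5], S(t) = -2 + 24/5·(t - 4) + 9/5·(t - 4)² - 3/5·(t - 4)³.
With (t - 4) = 3/4: S(19/4) = 151/64.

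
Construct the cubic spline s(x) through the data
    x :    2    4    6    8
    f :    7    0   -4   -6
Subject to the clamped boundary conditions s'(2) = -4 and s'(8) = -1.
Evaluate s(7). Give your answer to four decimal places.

Let m_i = s''(x_i). Step sizes h_i = 2, 2, 2; slopes of the chords Δ_i = (y_(i+1) - y_i)/h_i = -7/2, -2, -1.
  2·m_0 + 8·m_1 + 2·m_2 = 6(Δ_1 - Δ_0) = 9
  2·m_1 + 8·m_2 + 2·m_3 = 6(Δ_2 - Δ_1) = 6
Clamped end conditions give two more equations: 2h_0·m_0 + h_0·m_1 = 6(Δ_0 - s'(2)) = 3 and h_2·m_2 + 2h_2·m_3 = 6(s'(8) - Δ_2) = 0.
Solving the tridiagonal system: m_0 = 3/10, m_1 = 9/10, m_2 = 3/5, m_3 = -3/10.
On [6, 8], s(x) = -4 - 13/10·(x - 6) + 3/10·(x - 6)² - 3/40·(x - 6)³.
With (x - 6) = 1: s(7) = -203/40.

-5.0750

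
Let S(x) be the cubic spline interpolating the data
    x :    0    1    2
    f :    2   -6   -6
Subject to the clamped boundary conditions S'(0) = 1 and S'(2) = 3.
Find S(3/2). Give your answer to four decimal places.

-7.2500

Let m_i = S''(x_i). Step sizes h_i = 1, 1; slopes of the chords Δ_i = (y_(i+1) - y_i)/h_i = -8, 0.
  1·m_0 + 4·m_1 + 1·m_2 = 6(Δ_1 - Δ_0) = 48
Clamped end conditions give two more equations: 2h_0·m_0 + h_0·m_1 = 6(Δ_0 - S'(0)) = -54 and h_1·m_1 + 2h_1·m_2 = 6(S'(2) - Δ_1) = 18.
Hence m_0 = -38, m_1 = 22, m_2 = -2.
On [1, 2], S(x) = -6 - 7·(x - 1) + 11·(x - 1)² - 4·(x - 1)³.
With (x - 1) = 1/2: S(3/2) = -29/4.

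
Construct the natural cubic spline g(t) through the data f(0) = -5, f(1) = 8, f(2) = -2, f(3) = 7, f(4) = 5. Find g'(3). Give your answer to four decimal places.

7.4286

With m_i denoting the second derivative at x_i, h_i = 1, 1, 1, 1, and Δ_i = (y_(i+1) − y_i)/h_i = 13, -10, 9, -2:
  1·m_0 + 4·m_1 + 1·m_2 = 6(Δ_1 - Δ_0) = -138
  1·m_1 + 4·m_2 + 1·m_3 = 6(Δ_2 - Δ_1) = 114
  1·m_2 + 4·m_3 + 1·m_4 = 6(Δ_3 - Δ_2) = -66
Natural end conditions: m_0 = m_4 = 0.
Forward elimination and back-substitution give m_0 = 0, m_1 = -324/7, m_2 = 330/7, m_3 = -198/7, m_4 = 0.
On [3, 4], g'(t) = b_3 + 2c_3·(t - 3) + 3d_3·(t - 3)² with b_3 = Δ_3 - h_3(2m_3 + m_4)/6 = 52/7, c_3 = m_3/2 = -99/7, d_3 = (m_4 - m_3)/(6h_3) = 33/7. So g'(3) = 52/7.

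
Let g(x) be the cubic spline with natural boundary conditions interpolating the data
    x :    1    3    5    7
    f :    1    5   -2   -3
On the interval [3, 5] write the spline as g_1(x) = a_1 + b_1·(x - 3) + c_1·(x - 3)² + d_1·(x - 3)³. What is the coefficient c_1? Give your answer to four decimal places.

-2.5000

Put σ_i = g'' at the i-th knot. Here h = (2, 2, 2) and Δ = (2, -7/2, -1/2), so the interior equations h_(i-1)·σ_(i-1) + 2(h_(i-1)+h_i)·σ_i + h_i·σ_(i+1) = 6(Δ_i − Δ_(i-1)) read
  2·σ_0 + 8·σ_1 + 2·σ_2 = 6(Δ_1 - Δ_0) = -33
  2·σ_1 + 8·σ_2 + 2·σ_3 = 6(Δ_2 - Δ_1) = 18
Natural end conditions: σ_0 = σ_3 = 0.
Solving the tridiagonal system: σ_0 = 0, σ_1 = -5, σ_2 = 7/2, σ_3 = 0.
On [3, 5], with g_1(x) = a_1 + b_1·(x - 3) + c_1·(x - 3)² + d_1·(x - 3)³: c_1 = σ_1/2 = -5/2, d_1 = (σ_2 - σ_1)/(6h_1) = 17/24, b_1 = Δ_1 - h_1(2σ_1 + σ_2)/6 = -4/3.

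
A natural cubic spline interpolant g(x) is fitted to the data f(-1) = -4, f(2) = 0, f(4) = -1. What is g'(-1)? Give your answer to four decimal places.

1.8833

Put M_i = g'' at the i-th knot. Here h = (3, 2) and Δ = (4/3, -1/2), so the interior equations h_(i-1)·M_(i-1) + 2(h_(i-1)+h_i)·M_i + h_i·M_(i+1) = 6(Δ_i − Δ_(i-1)) read
  3·M_0 + 10·M_1 + 2·M_2 = 6(Δ_1 - Δ_0) = -11
Natural end conditions: M_0 = M_2 = 0.
Forward elimination and back-substitution give M_0 = 0, M_1 = -11/10, M_2 = 0.
On [-1, 2], g'(x) = b_0 + 2c_0·(x + 1) + 3d_0·(x + 1)² with b_0 = Δ_0 - h_0(2M_0 + M_1)/6 = 113/60, c_0 = M_0/2 = 0, d_0 = (M_1 - M_0)/(6h_0) = -11/180. So g'(-1) = 113/60.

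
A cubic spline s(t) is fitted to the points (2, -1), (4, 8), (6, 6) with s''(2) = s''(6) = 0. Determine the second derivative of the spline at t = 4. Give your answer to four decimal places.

Put σ_i = s'' at the i-th knot. Here h = (2, 2) and Δ = (9/2, -1), so the interior equations h_(i-1)·σ_(i-1) + 2(h_(i-1)+h_i)·σ_i + h_i·σ_(i+1) = 6(Δ_i − Δ_(i-1)) read
  2·σ_0 + 8·σ_1 + 2·σ_2 = 6(Δ_1 - Δ_0) = -33
Natural end conditions: σ_0 = σ_2 = 0.
Solving: σ_0 = 0, σ_1 = -33/8, σ_2 = 0.

-4.1250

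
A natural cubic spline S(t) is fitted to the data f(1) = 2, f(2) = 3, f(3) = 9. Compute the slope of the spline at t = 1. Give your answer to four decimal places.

Let m_i = S''(x_i). Step sizes h_i = 1, 1; slopes of the chords Δ_i = (y_(i+1) - y_i)/h_i = 1, 6.
  1·m_0 + 4·m_1 + 1·m_2 = 6(Δ_1 - Δ_0) = 30
Natural end conditions: m_0 = m_2 = 0.
Solving: m_0 = 0, m_1 = 15/2, m_2 = 0.
On [1, 2], S'(t) = b_0 + 2c_0·(t - 1) + 3d_0·(t - 1)² with b_0 = Δ_0 - h_0(2m_0 + m_1)/6 = -1/4, c_0 = m_0/2 = 0, d_0 = (m_1 - m_0)/(6h_0) = 5/4. So S'(1) = -1/4.

-0.2500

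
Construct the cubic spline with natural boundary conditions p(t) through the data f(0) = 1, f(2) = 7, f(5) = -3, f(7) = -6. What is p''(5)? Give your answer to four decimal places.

Write M_i for p''(x_i). With h_i = 2, 3, 2 and divided differences Δ_i = 3, -10/3, -3/2, the continuity of p' gives the tridiagonal system
  2·M_0 + 10·M_1 + 3·M_2 = 6(Δ_1 - Δ_0) = -38
  3·M_1 + 10·M_2 + 2·M_3 = 6(Δ_2 - Δ_1) = 11
Natural end conditions: M_0 = M_3 = 0.
Solving the tridiagonal system: M_0 = 0, M_1 = -59/13, M_2 = 32/13, M_3 = 0.

2.4615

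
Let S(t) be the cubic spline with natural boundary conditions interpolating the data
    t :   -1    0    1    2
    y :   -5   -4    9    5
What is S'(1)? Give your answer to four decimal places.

6.6667

Write M_i for S''(x_i). With h_i = 1, 1, 1 and divided differences Δ_i = 1, 13, -4, the continuity of S' gives the tridiagonal system
  1·M_0 + 4·M_1 + 1·M_2 = 6(Δ_1 - Δ_0) = 72
  1·M_1 + 4·M_2 + 1·M_3 = 6(Δ_2 - Δ_1) = -102
Natural end conditions: M_0 = M_3 = 0.
Solving the tridiagonal system: M_0 = 0, M_1 = 26, M_2 = -32, M_3 = 0.
On [1, 2], S'(t) = b_2 + 2c_2·(t - 1) + 3d_2·(t - 1)² with b_2 = Δ_2 - h_2(2M_2 + M_3)/6 = 20/3, c_2 = M_2/2 = -16, d_2 = (M_3 - M_2)/(6h_2) = 16/3. So S'(1) = 20/3.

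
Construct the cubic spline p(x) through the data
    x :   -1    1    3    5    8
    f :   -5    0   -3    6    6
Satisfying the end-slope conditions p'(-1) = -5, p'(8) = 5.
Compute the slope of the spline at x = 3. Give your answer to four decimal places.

1.1449

Put M_i = p'' at the i-th knot. Here h = (2, 2, 2, 3) and Δ = (5/2, -3/2, 9/2, 0), so the interior equations h_(i-1)·M_(i-1) + 2(h_(i-1)+h_i)·M_i + h_i·M_(i+1) = 6(Δ_i − Δ_(i-1)) read
  2·M_0 + 8·M_1 + 2·M_2 = 6(Δ_1 - Δ_0) = -24
  2·M_1 + 8·M_2 + 2·M_3 = 6(Δ_2 - Δ_1) = 36
  2·M_2 + 10·M_3 + 3·M_4 = 6(Δ_3 - Δ_2) = -27
Clamped end conditions give two more equations: 2h_0·M_0 + h_0·M_1 = 6(Δ_0 - p'(-1)) = 45 and h_3·M_3 + 2h_3·M_4 = 6(p'(8) - Δ_3) = 30.
Solving: M_0 = 4357/276, M_1 = -626/69, M_2 = 2347/276, M_3 = -479/69, M_4 = 1169/138.
On [3, 5], p'(x) = b_2 + 2c_2·(x - 3) + 3d_2·(x - 3)² with b_2 = Δ_2 - h_2(2M_2 + M_3)/6 = 79/69, c_2 = M_2/2 = 2347/552, d_2 = (M_3 - M_2)/(6h_2) = -1421/1104. So p'(3) = 79/69.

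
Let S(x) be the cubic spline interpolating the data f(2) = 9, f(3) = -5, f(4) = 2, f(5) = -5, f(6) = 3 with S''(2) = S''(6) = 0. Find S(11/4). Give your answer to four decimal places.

-3.7617

Write M_i for S''(x_i). With h_i = 1, 1, 1, 1 and divided differences Δ_i = -14, 7, -7, 8, the continuity of S' gives the tridiagonal system
  1·M_0 + 4·M_1 + 1·M_2 = 6(Δ_1 - Δ_0) = 126
  1·M_1 + 4·M_2 + 1·M_3 = 6(Δ_2 - Δ_1) = -84
  1·M_2 + 4·M_3 + 1·M_4 = 6(Δ_3 - Δ_2) = 90
Natural end conditions: M_0 = M_4 = 0.
Solving the tridiagonal system: M_0 = 0, M_1 = 579/14, M_2 = -276/7, M_3 = 453/14, M_4 = 0.
On [2, 3], S(x) = 9 - 585/28·(x - 2) + 0·(x - 2)² + 193/28·(x - 2)³.
With (x - 2) = 3/4: S(11/4) = -963/256.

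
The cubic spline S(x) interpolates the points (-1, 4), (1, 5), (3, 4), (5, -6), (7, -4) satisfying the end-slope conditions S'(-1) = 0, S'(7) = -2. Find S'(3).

Let M_i = S''(x_i). Step sizes h_i = 2, 2, 2, 2; slopes of the chords Δ_i = (y_(i+1) - y_i)/h_i = 1/2, -1/2, -5, 1.
  2·M_0 + 8·M_1 + 2·M_2 = 6(Δ_1 - Δ_0) = -6
  2·M_1 + 8·M_2 + 2·M_3 = 6(Δ_2 - Δ_1) = -27
  2·M_2 + 8·M_3 + 2·M_4 = 6(Δ_3 - Δ_2) = 36
Clamped end conditions give two more equations: 2h_0·M_0 + h_0·M_1 = 6(Δ_0 - S'(-1)) = 3 and h_3·M_3 + 2h_3·M_4 = 6(S'(7) - Δ_3) = -18.
Solving: M_0 = 1/2, M_1 = 1/2, M_2 = -11/2, M_3 = 8, M_4 = -17/2.
On [3, 5], S'(x) = b_2 + 2c_2·(x - 3) + 3d_2·(x - 3)² with b_2 = Δ_2 - h_2(2M_2 + M_3)/6 = -4, c_2 = M_2/2 = -11/4, d_2 = (M_3 - M_2)/(6h_2) = 9/8. So S'(3) = -4.

-4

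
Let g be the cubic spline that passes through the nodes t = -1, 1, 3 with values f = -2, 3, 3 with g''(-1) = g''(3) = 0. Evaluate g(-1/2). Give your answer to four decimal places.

Write M_i for g''(x_i). With h_i = 2, 2 and divided differences Δ_i = 5/2, 0, the continuity of g' gives the tridiagonal system
  2·M_0 + 8·M_1 + 2·M_2 = 6(Δ_1 - Δ_0) = -15
Natural end conditions: M_0 = M_2 = 0.
Hence M_0 = 0, M_1 = -15/8, M_2 = 0.
On [-1, 1], g(t) = -2 + 25/8·(t + 1) + 0·(t + 1)² - 5/32·(t + 1)³.
With (t + 1) = 1/2: g(-1/2) = -117/256.

-0.4570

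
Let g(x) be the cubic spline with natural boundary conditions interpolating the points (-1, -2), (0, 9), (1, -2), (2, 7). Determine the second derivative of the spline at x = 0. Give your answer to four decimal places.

-43.2000

With m_i denoting the second derivative at x_i, h_i = 1, 1, 1, and Δ_i = (y_(i+1) − y_i)/h_i = 11, -11, 9:
  1·m_0 + 4·m_1 + 1·m_2 = 6(Δ_1 - Δ_0) = -132
  1·m_1 + 4·m_2 + 1·m_3 = 6(Δ_2 - Δ_1) = 120
Natural end conditions: m_0 = m_3 = 0.
Forward elimination and back-substitution give m_0 = 0, m_1 = -216/5, m_2 = 204/5, m_3 = 0.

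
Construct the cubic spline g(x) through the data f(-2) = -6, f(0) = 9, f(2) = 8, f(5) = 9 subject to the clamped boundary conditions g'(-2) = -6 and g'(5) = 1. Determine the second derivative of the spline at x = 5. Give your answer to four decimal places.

Write m_i for g''(x_i). With h_i = 2, 2, 3 and divided differences Δ_i = 15/2, -1/2, 1/3, the continuity of g' gives the tridiagonal system
  2·m_0 + 8·m_1 + 2·m_2 = 6(Δ_1 - Δ_0) = -48
  2·m_1 + 10·m_2 + 3·m_3 = 6(Δ_2 - Δ_1) = 5
Clamped end conditions give two more equations: 2h_0·m_0 + h_0·m_1 = 6(Δ_0 - g'(-2)) = 81 and h_2·m_2 + 2h_2·m_3 = 6(g'(5) - Δ_2) = 4.
Hence m_0 = 1002/37, m_1 = -1011/74, m_2 = 132/37, m_3 = -124/111.

-1.1171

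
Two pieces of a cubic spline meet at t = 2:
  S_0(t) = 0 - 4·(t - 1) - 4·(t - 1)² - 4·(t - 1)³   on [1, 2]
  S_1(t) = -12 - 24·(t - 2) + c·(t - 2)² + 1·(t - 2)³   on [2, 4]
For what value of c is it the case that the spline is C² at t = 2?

S_0''(t) = -8 - 24·(t - 1), so S_0''(2) = -32. On the right, S_1''(2) = 2c, so c = -16.

-16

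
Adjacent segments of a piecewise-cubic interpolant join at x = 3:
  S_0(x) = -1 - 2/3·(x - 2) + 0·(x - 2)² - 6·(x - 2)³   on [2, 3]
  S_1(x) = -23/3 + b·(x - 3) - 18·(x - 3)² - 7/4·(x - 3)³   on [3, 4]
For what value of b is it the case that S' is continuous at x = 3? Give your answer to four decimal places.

-18.6667

S_0'(x) = -2/3 + 0·(x - 2) - 18·(x - 2)², so S_0'(3) = -56/3. On the right, S_1'(3) = b, so b = -56/3.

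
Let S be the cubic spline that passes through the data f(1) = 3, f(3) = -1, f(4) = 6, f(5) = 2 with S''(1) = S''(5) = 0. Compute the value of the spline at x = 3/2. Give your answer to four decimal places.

0.0842

With σ_i denoting the second derivative at x_i, h_i = 2, 1, 1, and Δ_i = (y_(i+1) − y_i)/h_i = -2, 7, -4:
  2·σ_0 + 6·σ_1 + 1·σ_2 = 6(Δ_1 - Δ_0) = 54
  1·σ_1 + 4·σ_2 + 1·σ_3 = 6(Δ_2 - Δ_1) = -66
Natural end conditions: σ_0 = σ_3 = 0.
Forward elimination and back-substitution give σ_0 = 0, σ_1 = 282/23, σ_2 = -450/23, σ_3 = 0.
On [1, 3], S(x) = 3 - 140/23·(x - 1) + 0·(x - 1)² + 47/46·(x - 1)³.
With (x - 1) = 1/2: S(3/2) = 31/368.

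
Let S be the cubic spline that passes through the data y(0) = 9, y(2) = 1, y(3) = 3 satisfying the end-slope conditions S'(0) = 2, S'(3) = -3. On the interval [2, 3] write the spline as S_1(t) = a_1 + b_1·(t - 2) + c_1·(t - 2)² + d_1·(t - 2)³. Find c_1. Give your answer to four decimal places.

7.6667

With m_i denoting the second derivative at x_i, h_i = 2, 1, and Δ_i = (y_(i+1) − y_i)/h_i = -4, 2:
  2·m_0 + 6·m_1 + 1·m_2 = 6(Δ_1 - Δ_0) = 36
Clamped end conditions give two more equations: 2h_0·m_0 + h_0·m_1 = 6(Δ_0 - S'(0)) = -36 and h_1·m_1 + 2h_1·m_2 = 6(S'(3) - Δ_1) = -30.
Forward elimination and back-substitution give m_0 = -50/3, m_1 = 46/3, m_2 = -68/3.
On [2, 3], with S_1(t) = a_1 + b_1·(t - 2) + c_1·(t - 2)² + d_1·(t - 2)³: c_1 = m_1/2 = 23/3, d_1 = (m_2 - m_1)/(6h_1) = -19/3, b_1 = Δ_1 - h_1(2m_1 + m_2)/6 = 2/3.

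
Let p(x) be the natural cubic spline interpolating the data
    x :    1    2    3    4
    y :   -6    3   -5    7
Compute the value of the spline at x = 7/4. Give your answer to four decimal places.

Write σ_i for p''(x_i). With h_i = 1, 1, 1 and divided differences Δ_i = 9, -8, 12, the continuity of p' gives the tridiagonal system
  1·σ_0 + 4·σ_1 + 1·σ_2 = 6(Δ_1 - Δ_0) = -102
  1·σ_1 + 4·σ_2 + 1·σ_3 = 6(Δ_2 - Δ_1) = 120
Natural end conditions: σ_0 = σ_3 = 0.
Solving the tridiagonal system: σ_0 = 0, σ_1 = -176/5, σ_2 = 194/5, σ_3 = 0.
On [1, 2], p(x) = -6 + 223/15·(x - 1) + 0·(x - 1)² - 88/15·(x - 1)³.
With (x - 1) = 3/4: p(7/4) = 107/40.

2.6750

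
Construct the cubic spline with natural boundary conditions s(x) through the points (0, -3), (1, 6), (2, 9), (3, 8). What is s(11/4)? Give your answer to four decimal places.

8.4063

Put σ_i = s'' at the i-th knot. Here h = (1, 1, 1) and Δ = (9, 3, -1), so the interior equations h_(i-1)·σ_(i-1) + 2(h_(i-1)+h_i)·σ_i + h_i·σ_(i+1) = 6(Δ_i − Δ_(i-1)) read
  1·σ_0 + 4·σ_1 + 1·σ_2 = 6(Δ_1 - Δ_0) = -36
  1·σ_1 + 4·σ_2 + 1·σ_3 = 6(Δ_2 - Δ_1) = -24
Natural end conditions: σ_0 = σ_3 = 0.
Solving: σ_0 = 0, σ_1 = -8, σ_2 = -4, σ_3 = 0.
On [2, 3], s(x) = 9 + 1/3·(x - 2) - 2·(x - 2)² + 2/3·(x - 2)³.
With (x - 2) = 3/4: s(11/4) = 269/32.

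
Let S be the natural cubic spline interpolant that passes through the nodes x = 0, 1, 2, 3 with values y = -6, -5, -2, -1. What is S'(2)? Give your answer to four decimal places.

With M_i denoting the second derivative at x_i, h_i = 1, 1, 1, and Δ_i = (y_(i+1) − y_i)/h_i = 1, 3, 1:
  1·M_0 + 4·M_1 + 1·M_2 = 6(Δ_1 - Δ_0) = 12
  1·M_1 + 4·M_2 + 1·M_3 = 6(Δ_2 - Δ_1) = -12
Natural end conditions: M_0 = M_3 = 0.
Solving: M_0 = 0, M_1 = 4, M_2 = -4, M_3 = 0.
On [2, 3], S'(x) = b_2 + 2c_2·(x - 2) + 3d_2·(x - 2)² with b_2 = Δ_2 - h_2(2M_2 + M_3)/6 = 7/3, c_2 = M_2/2 = -2, d_2 = (M_3 - M_2)/(6h_2) = 2/3. So S'(2) = 7/3.

2.3333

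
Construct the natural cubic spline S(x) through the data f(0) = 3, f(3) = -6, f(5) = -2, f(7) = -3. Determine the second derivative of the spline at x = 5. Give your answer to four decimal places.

Write M_i for S''(x_i). With h_i = 3, 2, 2 and divided differences Δ_i = -3, 2, -1/2, the continuity of S' gives the tridiagonal system
  3·M_0 + 10·M_1 + 2·M_2 = 6(Δ_1 - Δ_0) = 30
  2·M_1 + 8·M_2 + 2·M_3 = 6(Δ_2 - Δ_1) = -15
Natural end conditions: M_0 = M_3 = 0.
Forward elimination and back-substitution give M_0 = 0, M_1 = 135/38, M_2 = -105/38, M_3 = 0.

-2.7632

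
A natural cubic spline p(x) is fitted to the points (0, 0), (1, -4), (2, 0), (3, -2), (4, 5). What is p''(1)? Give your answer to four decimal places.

Let m_i = p''(x_i). Step sizes h_i = 1, 1, 1, 1; slopes of the chords Δ_i = (y_(i+1) - y_i)/h_i = -4, 4, -2, 7.
  1·m_0 + 4·m_1 + 1·m_2 = 6(Δ_1 - Δ_0) = 48
  1·m_1 + 4·m_2 + 1·m_3 = 6(Δ_2 - Δ_1) = -36
  1·m_2 + 4·m_3 + 1·m_4 = 6(Δ_3 - Δ_2) = 54
Natural end conditions: m_0 = m_4 = 0.
Hence m_0 = 0, m_1 = 459/28, m_2 = -123/7, m_3 = 501/28, m_4 = 0.

16.3929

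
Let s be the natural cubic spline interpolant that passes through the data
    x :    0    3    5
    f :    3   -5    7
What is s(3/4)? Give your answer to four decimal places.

-0.8281

With M_i denoting the second derivative at x_i, h_i = 3, 2, and Δ_i = (y_(i+1) − y_i)/h_i = -8/3, 6:
  3·M_0 + 10·M_1 + 2·M_2 = 6(Δ_1 - Δ_0) = 52
Natural end conditions: M_0 = M_2 = 0.
Hence M_0 = 0, M_1 = 26/5, M_2 = 0.
On [0, 3], s(x) = 3 - 79/15·x + 0·x² + 13/45·x³.
With x = 3/4: s(3/4) = -53/64.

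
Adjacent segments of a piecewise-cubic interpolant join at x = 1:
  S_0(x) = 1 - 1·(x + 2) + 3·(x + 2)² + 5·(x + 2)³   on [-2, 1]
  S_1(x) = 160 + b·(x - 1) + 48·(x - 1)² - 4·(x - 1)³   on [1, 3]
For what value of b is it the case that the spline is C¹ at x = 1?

152

S_0'(x) = -1 + 6·(x + 2) + 15·(x + 2)², so S_0'(1) = 152. On the right, S_1'(1) = b, so b = 152.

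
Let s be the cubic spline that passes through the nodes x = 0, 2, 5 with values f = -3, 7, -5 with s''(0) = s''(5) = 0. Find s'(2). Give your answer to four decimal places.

1.4000

Let M_i = s''(x_i). Step sizes h_i = 2, 3; slopes of the chords Δ_i = (y_(i+1) - y_i)/h_i = 5, -4.
  2·M_0 + 10·M_1 + 3·M_2 = 6(Δ_1 - Δ_0) = -54
Natural end conditions: M_0 = M_2 = 0.
Solving the tridiagonal system: M_0 = 0, M_1 = -27/5, M_2 = 0.
On [2, 5], s'(x) = b_1 + 2c_1·(x - 2) + 3d_1·(x - 2)² with b_1 = Δ_1 - h_1(2M_1 + M_2)/6 = 7/5, c_1 = M_1/2 = -27/10, d_1 = (M_2 - M_1)/(6h_1) = 3/10. So s'(2) = 7/5.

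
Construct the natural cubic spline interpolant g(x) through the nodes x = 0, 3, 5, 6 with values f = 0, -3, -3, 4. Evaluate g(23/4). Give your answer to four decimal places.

1.9654

Put M_i = g'' at the i-th knot. Here h = (3, 2, 1) and Δ = (-1, 0, 7), so the interior equations h_(i-1)·M_(i-1) + 2(h_(i-1)+h_i)·M_i + h_i·M_(i+1) = 6(Δ_i − Δ_(i-1)) read
  3·M_0 + 10·M_1 + 2·M_2 = 6(Δ_1 - Δ_0) = 6
  2·M_1 + 6·M_2 + 1·M_3 = 6(Δ_2 - Δ_1) = 42
Natural end conditions: M_0 = M_3 = 0.
Solving the tridiagonal system: M_0 = 0, M_1 = -6/7, M_2 = 51/7, M_3 = 0.
On [5, 6], g(x) = -3 + 32/7·(x - 5) + 51/14·(x - 5)² - 17/14·(x - 5)³.
With (x - 5) = 3/4: g(23/4) = 1761/896.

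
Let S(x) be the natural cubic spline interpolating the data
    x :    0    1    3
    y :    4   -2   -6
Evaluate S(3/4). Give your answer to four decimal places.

-0.7188

With σ_i denoting the second derivative at x_i, h_i = 1, 2, and Δ_i = (y_(i+1) − y_i)/h_i = -6, -2:
  1·σ_0 + 6·σ_1 + 2·σ_2 = 6(Δ_1 - Δ_0) = 24
Natural end conditions: σ_0 = σ_2 = 0.
Solving: σ_0 = 0, σ_1 = 4, σ_2 = 0.
On [0, 1], S(x) = 4 - 20/3·x + 0·x² + 2/3·x³.
With x = 3/4: S(3/4) = -23/32.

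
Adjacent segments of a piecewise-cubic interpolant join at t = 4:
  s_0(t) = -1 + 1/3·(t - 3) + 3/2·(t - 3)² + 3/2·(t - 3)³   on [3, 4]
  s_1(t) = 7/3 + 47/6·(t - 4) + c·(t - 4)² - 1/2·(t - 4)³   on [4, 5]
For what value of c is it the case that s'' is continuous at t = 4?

6

s_0''(t) = 3 + 9·(t - 3), so s_0''(4) = 12. On the right, s_1''(4) = 2c, so c = 6.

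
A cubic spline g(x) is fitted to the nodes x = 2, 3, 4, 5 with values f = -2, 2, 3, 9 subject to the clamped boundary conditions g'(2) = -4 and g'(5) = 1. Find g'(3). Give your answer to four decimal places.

3.7333

Write m_i for g''(x_i). With h_i = 1, 1, 1 and divided differences Δ_i = 4, 1, 6, the continuity of g' gives the tridiagonal system
  1·m_0 + 4·m_1 + 1·m_2 = 6(Δ_1 - Δ_0) = -18
  1·m_1 + 4·m_2 + 1·m_3 = 6(Δ_2 - Δ_1) = 30
Clamped end conditions give two more equations: 2h_0·m_0 + h_0·m_1 = 6(Δ_0 - g'(2)) = 48 and h_2·m_2 + 2h_2·m_3 = 6(g'(5) - Δ_2) = -30.
Solving the tridiagonal system: m_0 = 488/15, m_1 = -256/15, m_2 = 266/15, m_3 = -358/15.
On [3, 4], g'(x) = b_1 + 2c_1·(x - 3) + 3d_1·(x - 3)² with b_1 = Δ_1 - h_1(2m_1 + m_2)/6 = 56/15, c_1 = m_1/2 = -128/15, d_1 = (m_2 - m_1)/(6h_1) = 29/5. So g'(3) = 56/15.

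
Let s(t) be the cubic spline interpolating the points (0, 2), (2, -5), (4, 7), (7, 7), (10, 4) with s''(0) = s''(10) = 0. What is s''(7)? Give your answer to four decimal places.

0.8929

Let σ_i = s''(x_i). Step sizes h_i = 2, 2, 3, 3; slopes of the chords Δ_i = (y_(i+1) - y_i)/h_i = -7/2, 6, 0, -1.
  2·σ_0 + 8·σ_1 + 2·σ_2 = 6(Δ_1 - Δ_0) = 57
  2·σ_1 + 10·σ_2 + 3·σ_3 = 6(Δ_2 - Δ_1) = -36
  3·σ_2 + 12·σ_3 + 3·σ_4 = 6(Δ_3 - Δ_2) = -6
Natural end conditions: σ_0 = σ_4 = 0.
Forward elimination and back-substitution give σ_0 = 0, σ_1 = 477/56, σ_2 = -39/7, σ_3 = 25/28, σ_4 = 0.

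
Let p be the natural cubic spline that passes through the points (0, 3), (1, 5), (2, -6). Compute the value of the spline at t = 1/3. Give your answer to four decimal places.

With σ_i denoting the second derivative at x_i, h_i = 1, 1, and Δ_i = (y_(i+1) − y_i)/h_i = 2, -11:
  1·σ_0 + 4·σ_1 + 1·σ_2 = 6(Δ_1 - Δ_0) = -78
Natural end conditions: σ_0 = σ_2 = 0.
Forward elimination and back-substitution give σ_0 = 0, σ_1 = -39/2, σ_2 = 0.
On [0, 1], p(t) = 3 + 21/4·t + 0·t² - 13/4·t³.
With t = 1/3: p(1/3) = 125/27.

4.6296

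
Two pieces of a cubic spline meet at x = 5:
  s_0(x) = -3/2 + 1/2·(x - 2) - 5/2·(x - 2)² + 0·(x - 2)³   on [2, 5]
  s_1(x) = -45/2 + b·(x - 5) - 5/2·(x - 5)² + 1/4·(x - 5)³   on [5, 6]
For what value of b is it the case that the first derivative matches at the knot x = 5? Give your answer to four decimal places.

s_0'(x) = 1/2 - 5·(x - 2) + 0·(x - 2)², so s_0'(5) = -29/2. On the right, s_1'(5) = b, so b = -29/2.

-14.5000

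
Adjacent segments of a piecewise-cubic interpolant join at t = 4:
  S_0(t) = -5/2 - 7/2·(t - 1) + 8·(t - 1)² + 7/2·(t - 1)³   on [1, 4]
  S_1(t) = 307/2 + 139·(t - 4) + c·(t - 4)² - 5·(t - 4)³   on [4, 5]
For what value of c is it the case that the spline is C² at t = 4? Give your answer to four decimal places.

39.5000

S_0''(t) = 16 + 21·(t - 1), so S_0''(4) = 79. On the right, S_1''(4) = 2c, so c = 79/2.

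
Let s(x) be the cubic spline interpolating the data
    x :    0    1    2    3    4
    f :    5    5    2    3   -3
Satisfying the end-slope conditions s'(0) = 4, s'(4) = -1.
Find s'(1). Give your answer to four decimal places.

Put σ_i = s'' at the i-th knot. Here h = (1, 1, 1, 1) and Δ = (0, -3, 1, -6), so the interior equations h_(i-1)·σ_(i-1) + 2(h_(i-1)+h_i)·σ_i + h_i·σ_(i+1) = 6(Δ_i − Δ_(i-1)) read
  1·σ_0 + 4·σ_1 + 1·σ_2 = 6(Δ_1 - Δ_0) = -18
  1·σ_1 + 4·σ_2 + 1·σ_3 = 6(Δ_2 - Δ_1) = 24
  1·σ_2 + 4·σ_3 + 1·σ_4 = 6(Δ_3 - Δ_2) = -42
Clamped end conditions give two more equations: 2h_0·σ_0 + h_0·σ_1 = 6(Δ_0 - s'(0)) = -24 and h_3·σ_3 + 2h_3·σ_4 = 6(s'(4) - Δ_3) = 30.
Solving: σ_0 = -263/28, σ_1 = -73/14, σ_2 = 49/4, σ_3 = -277/14, σ_4 = 697/28.
On [1, 2], s'(x) = b_1 + 2c_1·(x - 1) + 3d_1·(x - 1)² with b_1 = Δ_1 - h_1(2σ_1 + σ_2)/6 = -185/56, c_1 = σ_1/2 = -73/28, d_1 = (σ_2 - σ_1)/(6h_1) = 163/56. So s'(1) = -185/56.

-3.3036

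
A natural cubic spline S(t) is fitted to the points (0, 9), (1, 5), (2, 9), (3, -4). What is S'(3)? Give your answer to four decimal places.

Put m_i = S'' at the i-th knot. Here h = (1, 1, 1) and Δ = (-4, 4, -13), so the interior equations h_(i-1)·m_(i-1) + 2(h_(i-1)+h_i)·m_i + h_i·m_(i+1) = 6(Δ_i − Δ_(i-1)) read
  1·m_0 + 4·m_1 + 1·m_2 = 6(Δ_1 - Δ_0) = 48
  1·m_1 + 4·m_2 + 1·m_3 = 6(Δ_2 - Δ_1) = -102
Natural end conditions: m_0 = m_3 = 0.
Solving: m_0 = 0, m_1 = 98/5, m_2 = -152/5, m_3 = 0.
On [2, 3], S'(t) = b_2 + 2c_2·(t - 2) + 3d_2·(t - 2)² with b_2 = Δ_2 - h_2(2m_2 + m_3)/6 = -43/15, c_2 = m_2/2 = -76/5, d_2 = (m_3 - m_2)/(6h_2) = 76/15. So S'(3) = -271/15.

-18.0667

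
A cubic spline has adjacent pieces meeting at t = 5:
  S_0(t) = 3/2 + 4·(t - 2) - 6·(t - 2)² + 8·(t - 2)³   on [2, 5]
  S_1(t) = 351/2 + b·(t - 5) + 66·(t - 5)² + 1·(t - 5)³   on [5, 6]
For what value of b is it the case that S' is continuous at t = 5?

S_0'(t) = 4 - 12·(t - 2) + 24·(t - 2)², so S_0'(5) = 184. On the right, S_1'(5) = b, so b = 184.

184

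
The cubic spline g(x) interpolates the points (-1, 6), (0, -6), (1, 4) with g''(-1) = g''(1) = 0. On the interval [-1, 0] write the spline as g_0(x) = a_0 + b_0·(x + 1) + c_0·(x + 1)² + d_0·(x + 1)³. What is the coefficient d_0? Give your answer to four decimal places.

Let M_i = g''(x_i). Step sizes h_i = 1, 1; slopes of the chords Δ_i = (y_(i+1) - y_i)/h_i = -12, 10.
  1·M_0 + 4·M_1 + 1·M_2 = 6(Δ_1 - Δ_0) = 132
Natural end conditions: M_0 = M_2 = 0.
Forward elimination and back-substitution give M_0 = 0, M_1 = 33, M_2 = 0.
On [-1, 0], with g_0(x) = a_0 + b_0·(x + 1) + c_0·(x + 1)² + d_0·(x + 1)³: c_0 = M_0/2 = 0, d_0 = (M_1 - M_0)/(6h_0) = 11/2, b_0 = Δ_0 - h_0(2M_0 + M_1)/6 = -35/2.

5.5000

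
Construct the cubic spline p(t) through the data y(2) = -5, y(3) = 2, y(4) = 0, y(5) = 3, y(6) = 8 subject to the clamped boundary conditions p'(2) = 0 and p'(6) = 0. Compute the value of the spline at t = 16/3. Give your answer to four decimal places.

Write M_i for p''(x_i). With h_i = 1, 1, 1, 1 and divided differences Δ_i = 7, -2, 3, 5, the continuity of p' gives the tridiagonal system
  1·M_0 + 4·M_1 + 1·M_2 = 6(Δ_1 - Δ_0) = -54
  1·M_1 + 4·M_2 + 1·M_3 = 6(Δ_2 - Δ_1) = 30
  1·M_2 + 4·M_3 + 1·M_4 = 6(Δ_3 - Δ_2) = 12
Clamped end conditions give two more equations: 2h_0·M_0 + h_0·M_1 = 6(Δ_0 - p'(2)) = 42 and h_3·M_3 + 2h_3·M_4 = 6(p'(6) - Δ_3) = -30.
Forward elimination and back-substitution give M_0 = 939/28, M_1 = -351/14, M_2 = 51/4, M_3 = 57/14, M_4 = -477/28.
On [5, 6], p(t) = 3 + 363/56·(t - 5) + 57/28·(t - 5)² - 197/56·(t - 5)³.
With (t - 5) = 1/3: p(16/3) = 1987/378.

5.2566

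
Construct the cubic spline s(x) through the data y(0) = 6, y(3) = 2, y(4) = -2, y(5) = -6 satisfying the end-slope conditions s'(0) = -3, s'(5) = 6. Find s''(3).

Let M_i = s''(x_i). Step sizes h_i = 3, 1, 1; slopes of the chords Δ_i = (y_(i+1) - y_i)/h_i = -4/3, -4, -4.
  3·M_0 + 8·M_1 + 1·M_2 = 6(Δ_1 - Δ_0) = -16
  1·M_1 + 4·M_2 + 1·M_3 = 6(Δ_2 - Δ_1) = 0
Clamped end conditions give two more equations: 2h_0·M_0 + h_0·M_1 = 6(Δ_0 - s'(0)) = 10 and h_2·M_2 + 2h_2·M_3 = 6(s'(5) - Δ_2) = 60.
Forward elimination and back-substitution give M_0 = 8/3, M_1 = -2, M_2 = -8, M_3 = 34.

-2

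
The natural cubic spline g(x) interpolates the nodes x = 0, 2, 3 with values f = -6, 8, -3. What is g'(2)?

-5

Write M_i for g''(x_i). With h_i = 2, 1 and divided differences Δ_i = 7, -11, the continuity of g' gives the tridiagonal system
  2·M_0 + 6·M_1 + 1·M_2 = 6(Δ_1 - Δ_0) = -108
Natural end conditions: M_0 = M_2 = 0.
Solving: M_0 = 0, M_1 = -18, M_2 = 0.
On [2, 3], g'(x) = b_1 + 2c_1·(x - 2) + 3d_1·(x - 2)² with b_1 = Δ_1 - h_1(2M_1 + M_2)/6 = -5, c_1 = M_1/2 = -9, d_1 = (M_2 - M_1)/(6h_1) = 3. So g'(2) = -5.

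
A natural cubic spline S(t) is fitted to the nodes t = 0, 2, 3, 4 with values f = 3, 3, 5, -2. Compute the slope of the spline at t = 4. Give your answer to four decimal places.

-9.4348

Let σ_i = S''(x_i). Step sizes h_i = 2, 1, 1; slopes of the chords Δ_i = (y_(i+1) - y_i)/h_i = 0, 2, -7.
  2·σ_0 + 6·σ_1 + 1·σ_2 = 6(Δ_1 - Δ_0) = 12
  1·σ_1 + 4·σ_2 + 1·σ_3 = 6(Δ_2 - Δ_1) = -54
Natural end conditions: σ_0 = σ_3 = 0.
Solving the tridiagonal system: σ_0 = 0, σ_1 = 102/23, σ_2 = -336/23, σ_3 = 0.
On [3, 4], S'(t) = b_2 + 2c_2·(t - 3) + 3d_2·(t - 3)² with b_2 = Δ_2 - h_2(2σ_2 + σ_3)/6 = -49/23, c_2 = σ_2/2 = -168/23, d_2 = (σ_3 - σ_2)/(6h_2) = 56/23. So S'(4) = -217/23.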